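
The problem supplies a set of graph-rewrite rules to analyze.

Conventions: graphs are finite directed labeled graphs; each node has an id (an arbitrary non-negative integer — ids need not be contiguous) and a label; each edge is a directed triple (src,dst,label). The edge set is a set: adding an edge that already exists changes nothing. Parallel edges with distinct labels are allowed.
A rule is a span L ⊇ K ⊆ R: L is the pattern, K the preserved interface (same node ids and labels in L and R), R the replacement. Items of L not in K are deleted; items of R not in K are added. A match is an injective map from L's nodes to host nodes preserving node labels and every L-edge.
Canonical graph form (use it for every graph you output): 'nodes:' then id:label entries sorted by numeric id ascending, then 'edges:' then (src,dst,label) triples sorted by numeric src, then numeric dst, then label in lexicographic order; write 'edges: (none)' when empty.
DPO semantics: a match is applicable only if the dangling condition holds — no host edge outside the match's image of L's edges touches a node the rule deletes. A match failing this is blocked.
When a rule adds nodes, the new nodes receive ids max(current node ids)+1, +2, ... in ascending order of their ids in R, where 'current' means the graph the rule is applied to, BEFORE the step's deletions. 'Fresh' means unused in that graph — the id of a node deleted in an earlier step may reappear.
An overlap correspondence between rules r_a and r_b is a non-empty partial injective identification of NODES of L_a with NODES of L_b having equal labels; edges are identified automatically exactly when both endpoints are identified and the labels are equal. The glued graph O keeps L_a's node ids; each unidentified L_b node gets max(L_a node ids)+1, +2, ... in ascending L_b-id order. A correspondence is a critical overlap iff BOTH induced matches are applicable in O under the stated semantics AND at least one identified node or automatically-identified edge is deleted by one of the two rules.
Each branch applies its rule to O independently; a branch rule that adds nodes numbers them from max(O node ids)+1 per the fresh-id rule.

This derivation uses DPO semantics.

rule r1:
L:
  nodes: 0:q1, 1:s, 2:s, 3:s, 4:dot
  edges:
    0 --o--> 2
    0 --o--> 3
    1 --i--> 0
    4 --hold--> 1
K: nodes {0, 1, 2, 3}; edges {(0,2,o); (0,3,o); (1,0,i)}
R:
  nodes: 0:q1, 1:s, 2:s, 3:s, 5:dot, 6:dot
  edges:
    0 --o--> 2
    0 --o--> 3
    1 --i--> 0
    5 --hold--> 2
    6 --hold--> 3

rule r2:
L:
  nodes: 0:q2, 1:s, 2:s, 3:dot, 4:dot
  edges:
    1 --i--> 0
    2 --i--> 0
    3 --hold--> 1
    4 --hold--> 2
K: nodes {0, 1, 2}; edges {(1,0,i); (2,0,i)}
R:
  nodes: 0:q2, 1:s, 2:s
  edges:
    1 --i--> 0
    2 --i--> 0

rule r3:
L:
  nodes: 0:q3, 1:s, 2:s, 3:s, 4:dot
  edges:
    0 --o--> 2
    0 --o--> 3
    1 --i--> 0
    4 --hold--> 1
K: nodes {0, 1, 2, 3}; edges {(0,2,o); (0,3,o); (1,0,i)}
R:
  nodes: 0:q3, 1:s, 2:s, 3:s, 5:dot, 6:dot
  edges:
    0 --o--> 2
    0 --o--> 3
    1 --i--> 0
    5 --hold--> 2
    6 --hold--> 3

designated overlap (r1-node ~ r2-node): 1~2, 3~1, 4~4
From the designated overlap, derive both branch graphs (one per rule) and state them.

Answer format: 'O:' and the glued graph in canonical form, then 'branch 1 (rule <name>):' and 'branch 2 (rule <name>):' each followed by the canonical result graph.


O:
nodes: 0:q1, 1:s, 2:s, 3:s, 4:dot, 5:q2, 6:dot
edges: (0,2,o); (0,3,o); (1,0,i); (1,5,i); (3,5,i); (4,1,hold); (6,3,hold)
branch 1 (rule r1):
nodes: 0:q1, 1:s, 2:s, 3:s, 5:q2, 6:dot, 7:dot, 8:dot
edges: (0,2,o); (0,3,o); (1,0,i); (1,5,i); (3,5,i); (6,3,hold); (7,2,hold); (8,3,hold)
branch 2 (rule r2):
nodes: 0:q1, 1:s, 2:s, 3:s, 5:q2
edges: (0,2,o); (0,3,o); (1,0,i); (1,5,i); (3,5,i)


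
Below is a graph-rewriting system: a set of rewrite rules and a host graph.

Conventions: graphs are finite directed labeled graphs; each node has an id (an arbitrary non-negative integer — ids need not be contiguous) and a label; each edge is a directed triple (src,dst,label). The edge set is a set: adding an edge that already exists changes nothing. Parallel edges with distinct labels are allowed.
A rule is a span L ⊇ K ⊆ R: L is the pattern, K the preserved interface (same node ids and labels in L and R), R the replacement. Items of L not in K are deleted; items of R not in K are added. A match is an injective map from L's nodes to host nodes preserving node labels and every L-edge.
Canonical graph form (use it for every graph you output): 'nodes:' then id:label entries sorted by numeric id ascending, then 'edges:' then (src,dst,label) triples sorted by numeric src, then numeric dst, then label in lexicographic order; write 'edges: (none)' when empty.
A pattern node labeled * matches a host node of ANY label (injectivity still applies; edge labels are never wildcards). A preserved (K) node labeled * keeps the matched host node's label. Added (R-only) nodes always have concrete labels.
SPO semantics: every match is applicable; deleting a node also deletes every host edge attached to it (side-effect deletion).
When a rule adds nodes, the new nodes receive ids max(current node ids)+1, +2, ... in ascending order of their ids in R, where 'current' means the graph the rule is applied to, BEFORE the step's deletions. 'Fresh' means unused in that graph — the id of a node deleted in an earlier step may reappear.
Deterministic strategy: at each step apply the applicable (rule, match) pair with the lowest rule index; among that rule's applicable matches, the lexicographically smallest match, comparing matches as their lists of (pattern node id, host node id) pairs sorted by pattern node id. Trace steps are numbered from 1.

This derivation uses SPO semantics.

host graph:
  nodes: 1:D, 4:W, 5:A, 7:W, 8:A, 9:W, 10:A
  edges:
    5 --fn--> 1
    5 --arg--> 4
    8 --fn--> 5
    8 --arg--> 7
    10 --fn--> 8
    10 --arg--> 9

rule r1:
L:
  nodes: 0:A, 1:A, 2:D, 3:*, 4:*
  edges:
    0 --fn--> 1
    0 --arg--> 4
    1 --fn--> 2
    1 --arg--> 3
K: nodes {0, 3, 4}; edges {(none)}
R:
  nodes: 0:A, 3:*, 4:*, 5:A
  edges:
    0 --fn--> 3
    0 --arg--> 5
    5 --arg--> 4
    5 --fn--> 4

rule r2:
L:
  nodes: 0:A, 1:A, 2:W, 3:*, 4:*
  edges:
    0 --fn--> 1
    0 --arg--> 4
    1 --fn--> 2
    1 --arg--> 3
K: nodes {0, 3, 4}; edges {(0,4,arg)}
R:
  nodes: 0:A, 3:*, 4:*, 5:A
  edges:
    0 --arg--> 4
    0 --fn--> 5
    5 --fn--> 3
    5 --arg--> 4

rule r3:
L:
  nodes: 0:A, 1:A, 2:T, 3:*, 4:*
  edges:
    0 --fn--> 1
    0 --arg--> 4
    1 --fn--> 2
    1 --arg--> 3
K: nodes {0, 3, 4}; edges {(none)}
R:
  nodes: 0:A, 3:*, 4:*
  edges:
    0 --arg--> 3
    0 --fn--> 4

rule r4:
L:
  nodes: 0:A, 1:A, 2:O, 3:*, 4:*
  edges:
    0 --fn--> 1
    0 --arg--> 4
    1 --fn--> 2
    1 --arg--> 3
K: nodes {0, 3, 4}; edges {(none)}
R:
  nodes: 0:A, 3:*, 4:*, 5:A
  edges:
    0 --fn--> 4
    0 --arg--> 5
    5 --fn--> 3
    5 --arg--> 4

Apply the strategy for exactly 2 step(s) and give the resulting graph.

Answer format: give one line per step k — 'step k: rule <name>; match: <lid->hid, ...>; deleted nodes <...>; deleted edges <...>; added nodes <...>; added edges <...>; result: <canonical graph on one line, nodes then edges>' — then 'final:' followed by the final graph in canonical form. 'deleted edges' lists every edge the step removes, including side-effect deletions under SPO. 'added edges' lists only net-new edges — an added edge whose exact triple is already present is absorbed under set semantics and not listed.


step 1: rule r1; match: 0->8, 1->5, 2->1, 3->4, 4->7; deleted nodes 1, 5; deleted edges (5,1,fn); (5,4,arg); (8,5,fn); (8,7,arg); added nodes 11; added edges (8,4,fn); (8,11,arg); (11,7,arg); (11,7,fn); result: nodes: 4:W, 7:W, 8:A, 9:W, 10:A, 11:A edges: (8,4,fn); (8,11,arg); (10,8,fn); (10,9,arg); (11,7,arg); (11,7,fn)
step 2: rule r2; match: 0->10, 1->8, 2->4, 3->11, 4->9; deleted nodes 4, 8; deleted edges (8,4,fn); (8,11,arg); (10,8,fn); added nodes 12; added edges (10,12,fn); (12,9,arg); (12,11,fn); result: nodes: 7:W, 9:W, 10:A, 11:A, 12:A edges: (10,9,arg); (10,12,fn); (11,7,arg); (11,7,fn); (12,9,arg); (12,11,fn)
final:
nodes: 7:W, 9:W, 10:A, 11:A, 12:A
edges: (10,9,arg); (10,12,fn); (11,7,arg); (11,7,fn); (12,9,arg); (12,11,fn)


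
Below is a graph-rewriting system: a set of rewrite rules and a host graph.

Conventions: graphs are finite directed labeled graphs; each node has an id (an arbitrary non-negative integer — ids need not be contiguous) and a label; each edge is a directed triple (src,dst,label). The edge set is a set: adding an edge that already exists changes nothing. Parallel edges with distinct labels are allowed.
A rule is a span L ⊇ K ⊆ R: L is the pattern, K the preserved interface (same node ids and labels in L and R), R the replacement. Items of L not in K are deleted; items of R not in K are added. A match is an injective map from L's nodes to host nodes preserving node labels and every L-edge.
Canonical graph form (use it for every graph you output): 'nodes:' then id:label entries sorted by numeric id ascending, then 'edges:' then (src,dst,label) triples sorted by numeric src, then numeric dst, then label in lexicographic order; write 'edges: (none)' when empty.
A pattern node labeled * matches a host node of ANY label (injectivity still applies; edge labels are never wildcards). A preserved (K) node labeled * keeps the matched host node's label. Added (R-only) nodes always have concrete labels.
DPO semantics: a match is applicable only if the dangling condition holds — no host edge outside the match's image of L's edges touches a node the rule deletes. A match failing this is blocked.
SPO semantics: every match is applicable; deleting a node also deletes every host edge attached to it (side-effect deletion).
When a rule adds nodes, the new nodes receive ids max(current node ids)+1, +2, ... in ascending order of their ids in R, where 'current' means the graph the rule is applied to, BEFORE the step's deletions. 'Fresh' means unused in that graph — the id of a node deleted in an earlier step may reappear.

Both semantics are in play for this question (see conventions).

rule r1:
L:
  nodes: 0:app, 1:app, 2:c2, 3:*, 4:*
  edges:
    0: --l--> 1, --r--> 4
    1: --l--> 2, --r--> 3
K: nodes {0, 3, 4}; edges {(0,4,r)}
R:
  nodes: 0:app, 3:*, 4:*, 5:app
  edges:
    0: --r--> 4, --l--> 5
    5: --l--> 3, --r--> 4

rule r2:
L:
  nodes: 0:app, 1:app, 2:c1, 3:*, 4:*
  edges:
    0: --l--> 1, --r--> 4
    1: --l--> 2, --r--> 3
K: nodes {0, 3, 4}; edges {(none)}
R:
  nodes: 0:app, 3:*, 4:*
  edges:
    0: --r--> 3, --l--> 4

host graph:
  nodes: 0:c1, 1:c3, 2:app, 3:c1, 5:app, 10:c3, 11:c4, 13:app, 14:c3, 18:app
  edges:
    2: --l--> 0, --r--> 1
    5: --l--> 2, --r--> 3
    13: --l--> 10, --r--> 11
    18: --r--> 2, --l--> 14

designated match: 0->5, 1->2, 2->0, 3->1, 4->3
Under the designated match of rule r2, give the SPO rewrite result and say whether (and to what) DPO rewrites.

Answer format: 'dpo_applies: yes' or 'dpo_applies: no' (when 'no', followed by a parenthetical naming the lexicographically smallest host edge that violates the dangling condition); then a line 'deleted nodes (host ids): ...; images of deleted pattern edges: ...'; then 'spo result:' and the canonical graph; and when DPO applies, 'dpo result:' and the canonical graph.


dpo_applies: no
(the rule deletes node 2, which keeps host edge (18,2,r) outside the match image — the dangling condition fails, DPO blocks; SPO proceeds and side-deletes such edges)
deleted nodes (host ids): 0, 2; images of deleted pattern edges: (2,0,l); (2,1,r); (5,2,l); (5,3,r)
spo result:
nodes: 1:c3, 3:c1, 5:app, 10:c3, 11:c4, 13:app, 14:c3, 18:app
edges: (5,1,r); (5,3,l); (13,10,l); (13,11,r); (18,14,l)


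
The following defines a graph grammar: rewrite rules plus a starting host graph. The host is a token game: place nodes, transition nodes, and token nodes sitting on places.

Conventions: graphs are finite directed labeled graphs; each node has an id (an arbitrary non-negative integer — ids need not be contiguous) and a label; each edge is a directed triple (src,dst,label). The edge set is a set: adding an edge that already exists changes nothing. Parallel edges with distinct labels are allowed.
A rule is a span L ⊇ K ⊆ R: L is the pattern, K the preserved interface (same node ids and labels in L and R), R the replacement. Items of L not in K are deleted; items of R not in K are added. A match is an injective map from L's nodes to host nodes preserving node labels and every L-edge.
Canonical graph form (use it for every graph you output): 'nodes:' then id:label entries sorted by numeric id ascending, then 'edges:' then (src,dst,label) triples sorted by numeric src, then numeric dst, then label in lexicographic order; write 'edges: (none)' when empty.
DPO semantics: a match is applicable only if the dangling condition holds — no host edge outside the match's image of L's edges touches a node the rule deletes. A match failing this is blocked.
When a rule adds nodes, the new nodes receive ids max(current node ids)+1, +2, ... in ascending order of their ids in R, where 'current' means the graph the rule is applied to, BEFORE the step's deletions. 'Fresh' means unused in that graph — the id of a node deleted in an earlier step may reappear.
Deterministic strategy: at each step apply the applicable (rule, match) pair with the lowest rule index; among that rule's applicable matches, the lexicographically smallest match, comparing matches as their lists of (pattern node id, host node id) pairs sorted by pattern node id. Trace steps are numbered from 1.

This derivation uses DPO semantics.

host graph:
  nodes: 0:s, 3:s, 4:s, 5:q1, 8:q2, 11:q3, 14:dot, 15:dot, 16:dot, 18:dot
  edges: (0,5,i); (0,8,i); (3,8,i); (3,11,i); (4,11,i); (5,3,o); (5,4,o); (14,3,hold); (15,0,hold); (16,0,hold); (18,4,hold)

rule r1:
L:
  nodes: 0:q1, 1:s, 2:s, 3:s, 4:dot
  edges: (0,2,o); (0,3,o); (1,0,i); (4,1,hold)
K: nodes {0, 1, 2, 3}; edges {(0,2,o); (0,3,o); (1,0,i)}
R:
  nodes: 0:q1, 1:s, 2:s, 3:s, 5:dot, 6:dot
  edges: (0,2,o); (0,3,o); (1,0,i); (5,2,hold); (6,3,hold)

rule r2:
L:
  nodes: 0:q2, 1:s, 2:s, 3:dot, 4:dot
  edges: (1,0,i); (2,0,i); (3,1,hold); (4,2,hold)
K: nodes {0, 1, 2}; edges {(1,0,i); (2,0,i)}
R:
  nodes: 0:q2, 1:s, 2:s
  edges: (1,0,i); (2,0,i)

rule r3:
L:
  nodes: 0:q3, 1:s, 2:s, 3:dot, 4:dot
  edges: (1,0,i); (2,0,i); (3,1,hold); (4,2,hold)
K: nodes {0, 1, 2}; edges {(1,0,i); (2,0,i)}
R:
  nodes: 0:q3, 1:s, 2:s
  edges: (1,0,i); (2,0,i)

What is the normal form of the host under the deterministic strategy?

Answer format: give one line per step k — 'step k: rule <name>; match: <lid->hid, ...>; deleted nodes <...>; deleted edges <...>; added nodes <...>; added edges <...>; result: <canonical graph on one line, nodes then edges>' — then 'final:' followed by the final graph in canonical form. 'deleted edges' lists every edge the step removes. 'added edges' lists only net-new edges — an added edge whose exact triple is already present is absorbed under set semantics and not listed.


step 1: rule r1; match: 0->5, 1->0, 2->3, 3->4, 4->15; deleted nodes 15; deleted edges (15,0,hold); added nodes 19, 20; added edges (19,3,hold); (20,4,hold); result: nodes: 0:s, 3:s, 4:s, 5:q1, 8:q2, 11:q3, 14:dot, 16:dot, 18:dot, 19:dot, 20:dot edges: (0,5,i); (0,8,i); (3,8,i); (3,11,i); (4,11,i); (5,3,o); (5,4,o); (14,3,hold); (16,0,hold); (18,4,hold); (19,3,hold); (20,4,hold)
step 2: rule r1; match: 0->5, 1->0, 2->3, 3->4, 4->16; deleted nodes 16; deleted edges (16,0,hold); added nodes 21, 22; added edges (21,3,hold); (22,4,hold); result: nodes: 0:s, 3:s, 4:s, 5:q1, 8:q2, 11:q3, 14:dot, 18:dot, 19:dot, 20:dot, 21:dot, 22:dot edges: (0,5,i); (0,8,i); (3,8,i); (3,11,i); (4,11,i); (5,3,o); (5,4,o); (14,3,hold); (18,4,hold); (19,3,hold); (20,4,hold); (21,3,hold); (22,4,hold)
step 3: rule r3; match: 0->11, 1->3, 2->4, 3->14, 4->18; deleted nodes 14, 18; deleted edges (14,3,hold); (18,4,hold); added nodes (none); added edges (none); result: nodes: 0:s, 3:s, 4:s, 5:q1, 8:q2, 11:q3, 19:dot, 20:dot, 21:dot, 22:dot edges: (0,5,i); (0,8,i); (3,8,i); (3,11,i); (4,11,i); (5,3,o); (5,4,o); (19,3,hold); (20,4,hold); (21,3,hold); (22,4,hold)
step 4: rule r3; match: 0->11, 1->3, 2->4, 3->19, 4->20; deleted nodes 19, 20; deleted edges (19,3,hold); (20,4,hold); added nodes (none); added edges (none); result: nodes: 0:s, 3:s, 4:s, 5:q1, 8:q2, 11:q3, 21:dot, 22:dot edges: (0,5,i); (0,8,i); (3,8,i); (3,11,i); (4,11,i); (5,3,o); (5,4,o); (21,3,hold); (22,4,hold)
step 5: rule r3; match: 0->11, 1->3, 2->4, 3->21, 4->22; deleted nodes 21, 22; deleted edges (21,3,hold); (22,4,hold); added nodes (none); added edges (none); result: nodes: 0:s, 3:s, 4:s, 5:q1, 8:q2, 11:q3 edges: (0,5,i); (0,8,i); (3,8,i); (3,11,i); (4,11,i); (5,3,o); (5,4,o)
final:
nodes: 0:s, 3:s, 4:s, 5:q1, 8:q2, 11:q3
edges: (0,5,i); (0,8,i); (3,8,i); (3,11,i); (4,11,i); (5,3,o); (5,4,o)


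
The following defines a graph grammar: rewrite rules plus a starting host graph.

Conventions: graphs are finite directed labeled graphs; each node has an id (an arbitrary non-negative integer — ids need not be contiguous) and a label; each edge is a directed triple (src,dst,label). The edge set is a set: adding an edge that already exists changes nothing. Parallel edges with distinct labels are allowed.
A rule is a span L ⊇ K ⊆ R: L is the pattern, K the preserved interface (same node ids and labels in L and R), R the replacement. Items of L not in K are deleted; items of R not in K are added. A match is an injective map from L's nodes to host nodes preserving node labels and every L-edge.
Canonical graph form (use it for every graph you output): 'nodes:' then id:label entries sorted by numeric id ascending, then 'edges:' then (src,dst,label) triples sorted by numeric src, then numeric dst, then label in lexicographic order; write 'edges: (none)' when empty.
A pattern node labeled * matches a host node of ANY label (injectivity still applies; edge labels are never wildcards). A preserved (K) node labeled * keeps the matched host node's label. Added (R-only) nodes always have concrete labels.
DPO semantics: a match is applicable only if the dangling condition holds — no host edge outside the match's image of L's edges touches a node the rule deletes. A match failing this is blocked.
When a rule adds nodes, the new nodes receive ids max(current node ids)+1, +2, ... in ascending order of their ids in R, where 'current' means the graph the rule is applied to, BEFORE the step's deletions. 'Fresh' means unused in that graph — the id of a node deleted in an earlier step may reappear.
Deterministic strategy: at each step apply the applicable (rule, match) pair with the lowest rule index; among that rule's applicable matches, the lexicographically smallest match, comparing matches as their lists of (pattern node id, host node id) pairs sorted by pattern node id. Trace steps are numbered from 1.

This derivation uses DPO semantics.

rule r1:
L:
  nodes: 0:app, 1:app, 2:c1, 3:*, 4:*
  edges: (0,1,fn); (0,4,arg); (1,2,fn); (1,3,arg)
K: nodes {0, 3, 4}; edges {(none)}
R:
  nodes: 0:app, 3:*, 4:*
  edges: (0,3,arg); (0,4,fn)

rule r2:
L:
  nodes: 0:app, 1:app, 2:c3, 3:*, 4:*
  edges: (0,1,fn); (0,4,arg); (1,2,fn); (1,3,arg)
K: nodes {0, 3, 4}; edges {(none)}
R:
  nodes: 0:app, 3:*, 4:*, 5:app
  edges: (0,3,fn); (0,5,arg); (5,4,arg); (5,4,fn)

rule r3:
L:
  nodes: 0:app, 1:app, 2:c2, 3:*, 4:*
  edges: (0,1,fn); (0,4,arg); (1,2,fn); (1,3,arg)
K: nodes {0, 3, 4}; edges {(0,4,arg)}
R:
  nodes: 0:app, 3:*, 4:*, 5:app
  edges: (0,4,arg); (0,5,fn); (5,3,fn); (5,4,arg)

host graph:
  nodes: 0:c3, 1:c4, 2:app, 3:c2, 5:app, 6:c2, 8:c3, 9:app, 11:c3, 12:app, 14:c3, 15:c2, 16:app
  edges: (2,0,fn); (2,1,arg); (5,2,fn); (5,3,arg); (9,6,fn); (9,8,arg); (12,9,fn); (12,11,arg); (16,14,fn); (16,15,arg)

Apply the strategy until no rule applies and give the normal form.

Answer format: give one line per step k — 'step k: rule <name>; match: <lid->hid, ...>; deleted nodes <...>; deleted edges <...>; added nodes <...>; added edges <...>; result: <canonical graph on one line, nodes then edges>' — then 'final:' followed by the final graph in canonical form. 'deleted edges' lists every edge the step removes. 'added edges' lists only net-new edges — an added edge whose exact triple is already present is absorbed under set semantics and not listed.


step 1: rule r2; match: 0->5, 1->2, 2->0, 3->1, 4->3; deleted nodes 0, 2; deleted edges (2,0,fn); (2,1,arg); (5,2,fn); (5,3,arg); added nodes 17; added edges (5,1,fn); (5,17,arg); (17,3,arg); (17,3,fn); result: nodes: 1:c4, 3:c2, 5:app, 6:c2, 8:c3, 9:app, 11:c3, 12:app, 14:c3, 15:c2, 16:app, 17:app edges: (5,1,fn); (5,17,arg); (9,6,fn); (9,8,arg); (12,9,fn); (12,11,arg); (16,14,fn); (16,15,arg); (17,3,arg); (17,3,fn)
step 2: rule r3; match: 0->12, 1->9, 2->6, 3->8, 4->11; deleted nodes 6, 9; deleted edges (9,6,fn); (9,8,arg); (12,9,fn); added nodes 18; added edges (12,18,fn); (18,8,fn); (18,11,arg); result: nodes: 1:c4, 3:c2, 5:app, 8:c3, 11:c3, 12:app, 14:c3, 15:c2, 16:app, 17:app, 18:app edges: (5,1,fn); (5,17,arg); (12,11,arg); (12,18,fn); (16,14,fn); (16,15,arg); (17,3,arg); (17,3,fn); (18,8,fn); (18,11,arg)
final:
nodes: 1:c4, 3:c2, 5:app, 8:c3, 11:c3, 12:app, 14:c3, 15:c2, 16:app, 17:app, 18:app
edges: (5,1,fn); (5,17,arg); (12,11,arg); (12,18,fn); (16,14,fn); (16,15,arg); (17,3,arg); (17,3,fn); (18,8,fn); (18,11,arg)


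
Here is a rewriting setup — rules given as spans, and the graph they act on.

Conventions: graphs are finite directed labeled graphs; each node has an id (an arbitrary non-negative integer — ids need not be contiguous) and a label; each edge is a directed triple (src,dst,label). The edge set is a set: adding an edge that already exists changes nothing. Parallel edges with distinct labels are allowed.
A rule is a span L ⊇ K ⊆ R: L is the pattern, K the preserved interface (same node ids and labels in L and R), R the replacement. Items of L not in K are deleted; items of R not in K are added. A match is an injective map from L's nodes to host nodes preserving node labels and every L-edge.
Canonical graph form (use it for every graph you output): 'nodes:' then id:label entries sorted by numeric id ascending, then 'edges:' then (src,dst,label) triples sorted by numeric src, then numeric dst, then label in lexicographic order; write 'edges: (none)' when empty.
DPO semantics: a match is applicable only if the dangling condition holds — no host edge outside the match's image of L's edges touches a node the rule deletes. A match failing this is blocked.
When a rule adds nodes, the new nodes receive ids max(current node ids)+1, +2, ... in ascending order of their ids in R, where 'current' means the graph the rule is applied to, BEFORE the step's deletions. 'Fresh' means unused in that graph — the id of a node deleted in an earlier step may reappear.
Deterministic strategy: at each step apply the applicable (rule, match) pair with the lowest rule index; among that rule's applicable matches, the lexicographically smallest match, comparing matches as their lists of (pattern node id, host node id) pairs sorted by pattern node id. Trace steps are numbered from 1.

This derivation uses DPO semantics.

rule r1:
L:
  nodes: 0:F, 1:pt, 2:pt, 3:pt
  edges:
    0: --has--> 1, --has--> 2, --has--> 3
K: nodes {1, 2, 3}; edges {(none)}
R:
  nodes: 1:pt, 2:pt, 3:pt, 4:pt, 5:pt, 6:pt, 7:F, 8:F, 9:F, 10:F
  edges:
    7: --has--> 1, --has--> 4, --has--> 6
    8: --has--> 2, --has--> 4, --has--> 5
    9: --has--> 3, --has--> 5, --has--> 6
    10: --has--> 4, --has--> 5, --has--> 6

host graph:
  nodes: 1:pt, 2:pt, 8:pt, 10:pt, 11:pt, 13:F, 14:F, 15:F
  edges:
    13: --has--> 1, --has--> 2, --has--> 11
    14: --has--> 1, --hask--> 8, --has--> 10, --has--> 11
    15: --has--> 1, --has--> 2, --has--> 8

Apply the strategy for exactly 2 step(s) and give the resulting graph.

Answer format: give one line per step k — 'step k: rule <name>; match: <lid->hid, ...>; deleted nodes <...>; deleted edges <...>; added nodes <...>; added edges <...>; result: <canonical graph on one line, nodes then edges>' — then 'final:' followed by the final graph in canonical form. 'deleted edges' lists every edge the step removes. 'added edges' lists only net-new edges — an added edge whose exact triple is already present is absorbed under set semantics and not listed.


step 1: rule r1; match: 0->13, 1->1, 2->2, 3->11; deleted nodes 13; deleted edges (13,1,has); (13,2,has); (13,11,has); added nodes 16, 17, 18, 19, 20, 21, 22; added edges (19,1,has); (19,16,has); (19,18,has); (20,2,has); (20,16,has); (20,17,has); (21,11,has); (21,17,has); (21,18,has); (22,16,has); (22,17,has); (22,18,has); result: nodes: 1:pt, 2:pt, 8:pt, 10:pt, 11:pt, 14:F, 15:F, 16:pt, 17:pt, 18:pt, 19:F, 20:F, 21:F, 22:F edges: (14,1,has); (14,8,hask); (14,10,has); (14,11,has); (15,1,has); (15,2,has); (15,8,has); (19,1,has); (19,16,has); (19,18,has); (20,2,has); (20,16,has); (20,17,has); (21,11,has); (21,17,has); (21,18,has); (22,16,has); (22,17,has); (22,18,has)
step 2: rule r1; match: 0->15, 1->1, 2->2, 3->8; deleted nodes 15; deleted edges (15,1,has); (15,2,has); (15,8,has); added nodes 23, 24, 25, 26, 27, 28, 29; added edges (26,1,has); (26,23,has); (26,25,has); (27,2,has); (27,23,has); (27,24,has); (28,8,has); (28,24,has); (28,25,has); (29,23,has); (29,24,has); (29,25,has); result: nodes: 1:pt, 2:pt, 8:pt, 10:pt, 11:pt, 14:F, 16:pt, 17:pt, 18:pt, 19:F, 20:F, 21:F, 22:F, 23:pt, 24:pt, 25:pt, 26:F, 27:F, 28:F, 29:F edges: (14,1,has); (14,8,hask); (14,10,has); (14,11,has); (19,1,has); (19,16,has); (19,18,has); (20,2,has); (20,16,has); (20,17,has); (21,11,has); (21,17,has); (21,18,has); (22,16,has); (22,17,has); (22,18,has); (26,1,has); (26,23,has); (26,25,has); (27,2,has); (27,23,has); (27,24,has); (28,8,has); (28,24,has); (28,25,has); (29,23,has); (29,24,has); (29,25,has)
final:
nodes: 1:pt, 2:pt, 8:pt, 10:pt, 11:pt, 14:F, 16:pt, 17:pt, 18:pt, 19:F, 20:F, 21:F, 22:F, 23:pt, 24:pt, 25:pt, 26:F, 27:F, 28:F, 29:F
edges: (14,1,has); (14,8,hask); (14,10,has); (14,11,has); (19,1,has); (19,16,has); (19,18,has); (20,2,has); (20,16,has); (20,17,has); (21,11,has); (21,17,has); (21,18,has); (22,16,has); (22,17,has); (22,18,has); (26,1,has); (26,23,has); (26,25,has); (27,2,has); (27,23,has); (27,24,has); (28,8,has); (28,24,has); (28,25,has); (29,23,has); (29,24,has); (29,25,has)


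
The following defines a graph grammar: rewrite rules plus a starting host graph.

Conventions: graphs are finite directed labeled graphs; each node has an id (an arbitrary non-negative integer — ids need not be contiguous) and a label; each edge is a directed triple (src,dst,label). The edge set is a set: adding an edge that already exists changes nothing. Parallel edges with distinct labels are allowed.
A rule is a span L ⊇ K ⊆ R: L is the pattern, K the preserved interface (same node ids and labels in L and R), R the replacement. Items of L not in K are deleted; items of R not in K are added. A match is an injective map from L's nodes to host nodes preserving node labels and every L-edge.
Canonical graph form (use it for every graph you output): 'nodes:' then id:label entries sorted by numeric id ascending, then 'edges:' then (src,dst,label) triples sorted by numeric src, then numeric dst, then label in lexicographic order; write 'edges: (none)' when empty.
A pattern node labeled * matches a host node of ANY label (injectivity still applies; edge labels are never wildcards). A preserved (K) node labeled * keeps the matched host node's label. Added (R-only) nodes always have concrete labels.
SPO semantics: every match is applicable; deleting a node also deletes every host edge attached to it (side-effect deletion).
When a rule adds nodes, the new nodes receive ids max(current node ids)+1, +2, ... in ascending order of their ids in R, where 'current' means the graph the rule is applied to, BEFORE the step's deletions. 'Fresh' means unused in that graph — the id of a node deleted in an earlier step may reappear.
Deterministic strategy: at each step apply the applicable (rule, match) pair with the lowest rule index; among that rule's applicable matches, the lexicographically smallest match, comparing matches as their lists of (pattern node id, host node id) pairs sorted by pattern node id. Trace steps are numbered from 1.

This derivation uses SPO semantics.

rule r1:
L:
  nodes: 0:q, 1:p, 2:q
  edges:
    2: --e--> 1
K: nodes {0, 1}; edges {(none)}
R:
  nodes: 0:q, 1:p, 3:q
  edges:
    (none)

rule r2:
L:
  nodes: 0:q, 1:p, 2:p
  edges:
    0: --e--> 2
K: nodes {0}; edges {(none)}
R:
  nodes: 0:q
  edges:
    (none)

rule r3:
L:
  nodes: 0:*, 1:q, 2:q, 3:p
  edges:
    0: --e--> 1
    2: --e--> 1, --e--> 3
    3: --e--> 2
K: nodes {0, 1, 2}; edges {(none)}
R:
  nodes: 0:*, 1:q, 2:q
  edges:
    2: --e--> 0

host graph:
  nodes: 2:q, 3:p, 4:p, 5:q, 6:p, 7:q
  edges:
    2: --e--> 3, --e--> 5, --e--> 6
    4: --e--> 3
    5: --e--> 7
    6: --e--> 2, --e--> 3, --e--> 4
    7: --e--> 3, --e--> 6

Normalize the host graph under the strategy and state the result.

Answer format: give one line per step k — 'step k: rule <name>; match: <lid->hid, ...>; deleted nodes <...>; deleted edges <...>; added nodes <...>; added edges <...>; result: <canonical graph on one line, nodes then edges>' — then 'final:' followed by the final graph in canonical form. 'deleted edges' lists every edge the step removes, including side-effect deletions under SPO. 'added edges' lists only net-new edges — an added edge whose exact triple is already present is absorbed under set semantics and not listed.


step 1: rule r1; match: 0->2, 1->3, 2->7; deleted nodes 7; deleted edges (5,7,e); (7,3,e); (7,6,e); added nodes 8; added edges (none); result: nodes: 2:q, 3:p, 4:p, 5:q, 6:p, 8:q edges: (2,3,e); (2,5,e); (2,6,e); (4,3,e); (6,2,e); (6,3,e); (6,4,e)
step 2: rule r1; match: 0->5, 1->3, 2->2; deleted nodes 2; deleted edges (2,3,e); (2,5,e); (2,6,e); (6,2,e); added nodes 9; added edges (none); result: nodes: 3:p, 4:p, 5:q, 6:p, 8:q, 9:q edges: (4,3,e); (6,3,e); (6,4,e)
final:
nodes: 3:p, 4:p, 5:q, 6:p, 8:q, 9:q
edges: (4,3,e); (6,3,e); (6,4,e)


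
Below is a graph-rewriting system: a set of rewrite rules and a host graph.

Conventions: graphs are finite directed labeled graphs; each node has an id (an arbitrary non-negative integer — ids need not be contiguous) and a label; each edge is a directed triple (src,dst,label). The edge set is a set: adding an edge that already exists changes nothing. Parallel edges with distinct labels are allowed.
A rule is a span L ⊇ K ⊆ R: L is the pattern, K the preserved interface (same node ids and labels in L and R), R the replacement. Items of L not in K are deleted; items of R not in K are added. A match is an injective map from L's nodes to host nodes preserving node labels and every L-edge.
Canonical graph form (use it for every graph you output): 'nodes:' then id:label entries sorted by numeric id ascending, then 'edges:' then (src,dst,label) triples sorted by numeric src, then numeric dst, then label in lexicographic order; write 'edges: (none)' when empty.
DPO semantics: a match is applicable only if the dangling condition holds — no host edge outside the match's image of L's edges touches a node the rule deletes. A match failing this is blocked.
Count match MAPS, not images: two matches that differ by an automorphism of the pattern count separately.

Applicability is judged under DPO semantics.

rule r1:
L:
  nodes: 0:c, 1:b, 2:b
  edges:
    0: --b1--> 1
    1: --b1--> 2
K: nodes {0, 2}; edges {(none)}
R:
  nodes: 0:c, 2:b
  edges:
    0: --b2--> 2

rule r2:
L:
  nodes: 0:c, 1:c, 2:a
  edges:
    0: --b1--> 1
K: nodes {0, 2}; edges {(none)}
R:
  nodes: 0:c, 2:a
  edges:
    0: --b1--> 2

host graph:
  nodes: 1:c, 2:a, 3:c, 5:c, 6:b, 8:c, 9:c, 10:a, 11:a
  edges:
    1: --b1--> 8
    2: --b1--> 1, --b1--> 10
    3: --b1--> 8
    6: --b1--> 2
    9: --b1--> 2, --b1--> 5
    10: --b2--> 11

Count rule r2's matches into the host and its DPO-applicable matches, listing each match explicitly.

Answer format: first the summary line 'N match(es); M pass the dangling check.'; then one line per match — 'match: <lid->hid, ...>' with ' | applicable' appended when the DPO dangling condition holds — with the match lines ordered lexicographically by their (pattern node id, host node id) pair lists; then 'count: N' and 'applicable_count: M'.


9 match(es); 3 pass the dangling check.
match: 0->1, 1->8, 2->2
match: 0->1, 1->8, 2->10
match: 0->1, 1->8, 2->11
match: 0->3, 1->8, 2->2
match: 0->3, 1->8, 2->10
match: 0->3, 1->8, 2->11
match: 0->9, 1->5, 2->2 | applicable
match: 0->9, 1->5, 2->10 | applicable
match: 0->9, 1->5, 2->11 | applicable
count: 9
applicable_count: 3


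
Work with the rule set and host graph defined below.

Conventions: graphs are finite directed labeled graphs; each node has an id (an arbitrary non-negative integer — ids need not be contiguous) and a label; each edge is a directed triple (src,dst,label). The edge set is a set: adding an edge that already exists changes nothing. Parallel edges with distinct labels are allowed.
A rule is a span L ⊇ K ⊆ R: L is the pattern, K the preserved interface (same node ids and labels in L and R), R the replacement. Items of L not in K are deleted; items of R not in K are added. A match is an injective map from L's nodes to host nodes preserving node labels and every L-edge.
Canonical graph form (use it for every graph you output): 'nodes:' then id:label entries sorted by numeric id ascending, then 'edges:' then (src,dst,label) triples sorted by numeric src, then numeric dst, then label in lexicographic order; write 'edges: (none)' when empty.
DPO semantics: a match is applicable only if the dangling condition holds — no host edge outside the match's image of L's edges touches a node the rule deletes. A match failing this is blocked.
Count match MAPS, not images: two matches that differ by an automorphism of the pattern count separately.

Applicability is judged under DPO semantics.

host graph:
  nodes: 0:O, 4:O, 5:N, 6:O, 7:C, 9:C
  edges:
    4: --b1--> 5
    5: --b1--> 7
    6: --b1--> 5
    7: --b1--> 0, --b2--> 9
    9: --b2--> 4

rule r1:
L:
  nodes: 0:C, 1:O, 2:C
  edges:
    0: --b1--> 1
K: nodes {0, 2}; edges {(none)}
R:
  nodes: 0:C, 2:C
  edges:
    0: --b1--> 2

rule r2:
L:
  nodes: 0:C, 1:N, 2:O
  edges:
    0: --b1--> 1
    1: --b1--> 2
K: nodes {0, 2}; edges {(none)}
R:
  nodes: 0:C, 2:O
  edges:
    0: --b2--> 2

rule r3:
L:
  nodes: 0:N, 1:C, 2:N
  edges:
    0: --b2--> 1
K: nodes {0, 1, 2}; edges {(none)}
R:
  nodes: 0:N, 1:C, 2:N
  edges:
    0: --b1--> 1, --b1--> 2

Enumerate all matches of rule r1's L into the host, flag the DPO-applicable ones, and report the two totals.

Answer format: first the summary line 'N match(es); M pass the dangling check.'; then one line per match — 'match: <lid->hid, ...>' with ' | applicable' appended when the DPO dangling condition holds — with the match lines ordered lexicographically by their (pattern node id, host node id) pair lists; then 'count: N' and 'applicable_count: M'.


1 match(es); 1 pass the dangling check.
match: 0->7, 1->0, 2->9 | applicable
count: 1
applicable_count: 1


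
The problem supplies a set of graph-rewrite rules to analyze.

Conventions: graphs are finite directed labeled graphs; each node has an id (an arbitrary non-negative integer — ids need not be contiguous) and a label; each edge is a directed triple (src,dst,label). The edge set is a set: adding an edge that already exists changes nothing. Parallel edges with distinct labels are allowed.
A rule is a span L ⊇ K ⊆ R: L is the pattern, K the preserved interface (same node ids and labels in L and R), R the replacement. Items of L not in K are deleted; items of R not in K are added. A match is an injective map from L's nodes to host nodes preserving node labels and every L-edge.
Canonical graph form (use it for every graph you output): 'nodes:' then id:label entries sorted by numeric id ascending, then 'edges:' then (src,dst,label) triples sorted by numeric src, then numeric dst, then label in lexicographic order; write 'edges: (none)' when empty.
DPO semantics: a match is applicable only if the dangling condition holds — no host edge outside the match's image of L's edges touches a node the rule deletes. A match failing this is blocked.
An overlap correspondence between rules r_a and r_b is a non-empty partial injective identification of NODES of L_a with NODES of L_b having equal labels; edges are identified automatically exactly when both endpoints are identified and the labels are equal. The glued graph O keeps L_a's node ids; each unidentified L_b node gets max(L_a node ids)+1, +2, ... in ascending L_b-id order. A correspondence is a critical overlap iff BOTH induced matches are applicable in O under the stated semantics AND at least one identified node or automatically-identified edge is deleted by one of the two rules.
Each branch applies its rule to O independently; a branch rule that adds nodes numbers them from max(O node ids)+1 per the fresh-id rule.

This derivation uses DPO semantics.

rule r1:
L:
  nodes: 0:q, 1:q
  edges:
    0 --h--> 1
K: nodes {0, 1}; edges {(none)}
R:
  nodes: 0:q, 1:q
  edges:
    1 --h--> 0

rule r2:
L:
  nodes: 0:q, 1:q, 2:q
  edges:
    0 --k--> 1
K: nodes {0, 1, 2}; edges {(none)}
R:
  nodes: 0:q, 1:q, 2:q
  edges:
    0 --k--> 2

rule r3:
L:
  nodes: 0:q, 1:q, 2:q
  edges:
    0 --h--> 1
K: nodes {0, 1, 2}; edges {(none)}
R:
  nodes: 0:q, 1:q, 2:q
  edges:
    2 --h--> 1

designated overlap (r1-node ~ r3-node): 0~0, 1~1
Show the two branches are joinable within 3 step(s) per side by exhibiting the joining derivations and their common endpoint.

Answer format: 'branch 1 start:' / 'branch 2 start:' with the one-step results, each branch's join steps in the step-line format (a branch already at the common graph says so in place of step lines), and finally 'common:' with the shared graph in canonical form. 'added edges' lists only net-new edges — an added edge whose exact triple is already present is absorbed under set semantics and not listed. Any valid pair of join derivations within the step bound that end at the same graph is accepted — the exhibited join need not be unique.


branch 1 start:
nodes: 0:q, 1:q, 2:q
edges: (1,0,h)
branch 2 start:
nodes: 0:q, 1:q, 2:q
edges: (2,1,h)
branch 1 step 1: rule r1; match: 0->1, 1->0; deleted nodes (none); deleted edges (1,0,h); added nodes (none); added edges (0,1,h); result: nodes: 0:q, 1:q, 2:q edges: (0,1,h)
branch 2 step 1: rule r3; match: 0->2, 1->1, 2->0; deleted nodes (none); deleted edges (2,1,h); added nodes (none); added edges (0,1,h); result: nodes: 0:q, 1:q, 2:q edges: (0,1,h)
common:
nodes: 0:q, 1:q, 2:q
edges: (0,1,h)


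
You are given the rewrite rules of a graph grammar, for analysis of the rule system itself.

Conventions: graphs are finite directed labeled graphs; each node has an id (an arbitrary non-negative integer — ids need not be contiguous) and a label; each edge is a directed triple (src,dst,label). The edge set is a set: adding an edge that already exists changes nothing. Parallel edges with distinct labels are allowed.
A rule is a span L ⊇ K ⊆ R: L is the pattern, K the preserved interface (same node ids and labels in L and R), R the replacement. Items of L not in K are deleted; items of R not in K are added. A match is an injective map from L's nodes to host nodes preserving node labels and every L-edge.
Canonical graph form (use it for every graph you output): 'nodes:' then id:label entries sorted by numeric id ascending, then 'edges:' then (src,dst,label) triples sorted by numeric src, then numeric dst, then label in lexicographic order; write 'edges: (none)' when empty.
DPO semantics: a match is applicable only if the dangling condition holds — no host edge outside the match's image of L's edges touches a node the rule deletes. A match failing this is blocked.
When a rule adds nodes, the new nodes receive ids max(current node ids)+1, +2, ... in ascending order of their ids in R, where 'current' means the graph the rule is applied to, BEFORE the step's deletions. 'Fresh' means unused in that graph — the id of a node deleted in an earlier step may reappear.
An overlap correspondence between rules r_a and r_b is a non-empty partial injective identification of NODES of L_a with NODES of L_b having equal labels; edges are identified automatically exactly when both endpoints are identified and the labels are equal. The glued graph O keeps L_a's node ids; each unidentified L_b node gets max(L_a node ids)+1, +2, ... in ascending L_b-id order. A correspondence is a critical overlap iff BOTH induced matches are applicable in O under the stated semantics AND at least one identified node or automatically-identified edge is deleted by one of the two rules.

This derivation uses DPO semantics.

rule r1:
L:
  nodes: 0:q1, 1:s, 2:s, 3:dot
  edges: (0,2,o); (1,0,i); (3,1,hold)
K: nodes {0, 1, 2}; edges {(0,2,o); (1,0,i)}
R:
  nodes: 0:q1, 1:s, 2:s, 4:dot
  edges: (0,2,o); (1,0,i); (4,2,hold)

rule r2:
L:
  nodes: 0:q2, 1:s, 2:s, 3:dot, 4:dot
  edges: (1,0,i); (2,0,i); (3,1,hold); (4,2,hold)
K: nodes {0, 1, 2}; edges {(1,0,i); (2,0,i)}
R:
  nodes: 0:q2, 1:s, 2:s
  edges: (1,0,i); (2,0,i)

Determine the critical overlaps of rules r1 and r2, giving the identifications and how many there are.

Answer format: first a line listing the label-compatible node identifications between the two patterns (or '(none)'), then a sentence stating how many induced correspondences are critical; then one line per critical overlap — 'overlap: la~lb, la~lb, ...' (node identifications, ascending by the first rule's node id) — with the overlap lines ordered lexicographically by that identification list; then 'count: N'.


label-compatible node identifications between L(r1) and L(r2): 1~1, 1~2, 2~1, 2~2, 3~3, 3~4
4 of the induced correspondences are critical overlaps of r1 and r2.
overlap: 1~1, 2~2, 3~3
overlap: 1~1, 3~3
overlap: 1~2, 2~1, 3~4
overlap: 1~2, 3~4
count: 4
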